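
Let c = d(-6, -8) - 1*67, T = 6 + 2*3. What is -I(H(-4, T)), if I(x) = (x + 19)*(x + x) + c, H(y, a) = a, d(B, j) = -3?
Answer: -674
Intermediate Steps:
T = 12 (T = 6 + 6 = 12)
c = -70 (c = -3 - 1*67 = -3 - 67 = -70)
I(x) = -70 + 2*x*(19 + x) (I(x) = (x + 19)*(x + x) - 70 = (19 + x)*(2*x) - 70 = 2*x*(19 + x) - 70 = -70 + 2*x*(19 + x))
-I(H(-4, T)) = -(-70 + 2*12² + 38*12) = -(-70 + 2*144 + 456) = -(-70 + 288 + 456) = -1*674 = -674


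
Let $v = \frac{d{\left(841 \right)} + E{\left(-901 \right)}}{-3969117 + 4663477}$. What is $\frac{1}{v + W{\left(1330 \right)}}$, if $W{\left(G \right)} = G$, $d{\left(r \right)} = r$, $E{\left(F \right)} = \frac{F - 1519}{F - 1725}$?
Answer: $\frac{911694680}{1212555029843} \approx 0.00075188$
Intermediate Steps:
$E{\left(F \right)} = \frac{-1519 + F}{-1725 + F}$
$v = \frac{1105443}{911694680}$ ($v = \frac{841 + \frac{-1519 - 901}{-1725 - 901}}{-3969117 + 4663477} = \frac{841 + \frac{1}{-2626} \left(-2420\right)}{694360} = \left(841 - - \frac{1210}{1313}\right) \frac{1}{694360} = \left(841 + \frac{1210}{1313}\right) \frac{1}{694360} = \frac{1105443}{1313} \cdot \frac{1}{694360} = \frac{1105443}{911694680} \approx 0.0012125$)
$\frac{1}{v + W{\left(1330 \right)}} = \frac{1}{\frac{1105443}{911694680} + 1330} = \frac{1}{\frac{1212555029843}{911694680}} = \frac{911694680}{1212555029843}$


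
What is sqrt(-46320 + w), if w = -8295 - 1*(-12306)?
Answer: 3*I*sqrt(4701) ≈ 205.69*I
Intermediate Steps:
w = 4011 (w = -8295 + 12306 = 4011)
sqrt(-46320 + w) = sqrt(-46320 + 4011) = sqrt(-42309) = 3*I*sqrt(4701)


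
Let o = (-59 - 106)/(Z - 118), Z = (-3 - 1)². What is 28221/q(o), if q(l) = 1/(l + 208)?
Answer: 201131067/34 ≈ 5.9156e+6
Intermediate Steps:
Z = 16 (Z = (-4)² = 16)
o = 55/34 (o = (-59 - 106)/(16 - 118) = -165/(-102) = -165*(-1/102) = 55/34 ≈ 1.6176)
q(l) = 1/(208 + l)
28221/q(o) = 28221/(1/(208 + 55/34)) = 28221/(1/(7127/34)) = 28221/(34/7127) = 28221*(7127/34) = 201131067/34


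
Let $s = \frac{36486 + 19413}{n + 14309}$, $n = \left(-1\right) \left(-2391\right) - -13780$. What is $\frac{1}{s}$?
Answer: $\frac{10160}{18633} \approx 0.54527$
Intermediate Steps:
$n = 16171$ ($n = 2391 + 13780 = 16171$)
$s = \frac{18633}{10160}$ ($s = \frac{36486 + 19413}{16171 + 14309} = \frac{55899}{30480} = 55899 \cdot \frac{1}{30480} = \frac{18633}{10160} \approx 1.834$)
$\frac{1}{s} = \frac{1}{\frac{18633}{10160}} = \frac{10160}{18633}$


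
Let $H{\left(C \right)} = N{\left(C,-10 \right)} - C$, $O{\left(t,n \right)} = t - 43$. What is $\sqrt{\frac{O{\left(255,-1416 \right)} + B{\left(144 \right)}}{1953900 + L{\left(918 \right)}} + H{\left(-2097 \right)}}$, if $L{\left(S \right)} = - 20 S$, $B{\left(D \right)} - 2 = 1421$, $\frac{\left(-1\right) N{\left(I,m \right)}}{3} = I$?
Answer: $\frac{\sqrt{34915660169943}}{64518} \approx 91.586$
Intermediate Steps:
$N{\left(I,m \right)} = - 3 I$
$B{\left(D \right)} = 1423$ ($B{\left(D \right)} = 2 + 1421 = 1423$)
$O{\left(t,n \right)} = -43 + t$
$H{\left(C \right)} = - 4 C$ ($H{\left(C \right)} = - 3 C - C = - 4 C$)
$\sqrt{\frac{O{\left(255,-1416 \right)} + B{\left(144 \right)}}{1953900 + L{\left(918 \right)}} + H{\left(-2097 \right)}} = \sqrt{\frac{\left(-43 + 255\right) + 1423}{1953900 - 18360} - -8388} = \sqrt{\frac{212 + 1423}{1953900 - 18360} + 8388} = \sqrt{\frac{1635}{1935540} + 8388} = \sqrt{1635 \cdot \frac{1}{1935540} + 8388} = \sqrt{\frac{109}{129036} + 8388} = \sqrt{\frac{1082354077}{129036}} = \frac{\sqrt{34915660169943}}{64518}$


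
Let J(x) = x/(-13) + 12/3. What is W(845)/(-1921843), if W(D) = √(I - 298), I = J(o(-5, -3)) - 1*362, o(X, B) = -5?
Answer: -3*I*√12311/24983959 ≈ -1.3323e-5*I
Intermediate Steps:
J(x) = 4 - x/13 (J(x) = x*(-1/13) + 12*(⅓) = -x/13 + 4 = 4 - x/13)
I = -4649/13 (I = (4 - 1/13*(-5)) - 1*362 = (4 + 5/13) - 362 = 57/13 - 362 = -4649/13 ≈ -357.62)
W(D) = 3*I*√12311/13 (W(D) = √(-4649/13 - 298) = √(-8523/13) = 3*I*√12311/13)
W(845)/(-1921843) = (3*I*√12311/13)/(-1921843) = (3*I*√12311/13)*(-1/1921843) = -3*I*√12311/24983959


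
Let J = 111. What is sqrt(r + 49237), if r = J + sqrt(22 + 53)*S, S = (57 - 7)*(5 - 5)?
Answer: 26*sqrt(73) ≈ 222.14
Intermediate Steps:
S = 0 (S = 50*0 = 0)
r = 111 (r = 111 + sqrt(22 + 53)*0 = 111 + sqrt(75)*0 = 111 + (5*sqrt(3))*0 = 111 + 0 = 111)
sqrt(r + 49237) = sqrt(111 + 49237) = sqrt(49348) = 26*sqrt(73)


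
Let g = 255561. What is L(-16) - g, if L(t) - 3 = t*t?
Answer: -255302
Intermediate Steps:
L(t) = 3 + t² (L(t) = 3 + t*t = 3 + t²)
L(-16) - g = (3 + (-16)²) - 1*255561 = (3 + 256) - 255561 = 259 - 255561 = -255302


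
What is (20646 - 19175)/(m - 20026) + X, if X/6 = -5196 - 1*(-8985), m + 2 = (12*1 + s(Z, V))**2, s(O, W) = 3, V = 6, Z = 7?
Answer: 450199931/19803 ≈ 22734.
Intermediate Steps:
m = 223 (m = -2 + (12*1 + 3)**2 = -2 + (12 + 3)**2 = -2 + 15**2 = -2 + 225 = 223)
X = 22734 (X = 6*(-5196 - 1*(-8985)) = 6*(-5196 + 8985) = 6*3789 = 22734)
(20646 - 19175)/(m - 20026) + X = (20646 - 19175)/(223 - 20026) + 22734 = 1471/(-19803) + 22734 = 1471*(-1/19803) + 22734 = -1471/19803 + 22734 = 450199931/19803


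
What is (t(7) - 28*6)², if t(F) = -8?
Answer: 30976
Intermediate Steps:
(t(7) - 28*6)² = (-8 - 28*6)² = (-8 - 168)² = (-176)² = 30976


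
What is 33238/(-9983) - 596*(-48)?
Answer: 285560426/9983 ≈ 28605.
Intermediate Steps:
33238/(-9983) - 596*(-48) = 33238*(-1/9983) - 1*(-28608) = -33238/9983 + 28608 = 285560426/9983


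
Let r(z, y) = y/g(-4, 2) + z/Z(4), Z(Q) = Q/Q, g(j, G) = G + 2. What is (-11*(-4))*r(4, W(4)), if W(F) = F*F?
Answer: 352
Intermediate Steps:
g(j, G) = 2 + G
Z(Q) = 1
W(F) = F**2
r(z, y) = z + y/4 (r(z, y) = y/(2 + 2) + z/1 = y/4 + z*1 = y*(1/4) + z = y/4 + z = z + y/4)
(-11*(-4))*r(4, W(4)) = (-11*(-4))*(4 + (1/4)*4**2) = 44*(4 + (1/4)*16) = 44*(4 + 4) = 44*8 = 352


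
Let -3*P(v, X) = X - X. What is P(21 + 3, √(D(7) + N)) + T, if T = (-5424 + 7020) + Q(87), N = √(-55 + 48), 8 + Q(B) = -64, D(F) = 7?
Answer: 1524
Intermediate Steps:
Q(B) = -72 (Q(B) = -8 - 64 = -72)
N = I*√7 (N = √(-7) = I*√7 ≈ 2.6458*I)
P(v, X) = 0 (P(v, X) = -(X - X)/3 = -⅓*0 = 0)
T = 1524 (T = (-5424 + 7020) - 72 = 1596 - 72 = 1524)
P(21 + 3, √(D(7) + N)) + T = 0 + 1524 = 1524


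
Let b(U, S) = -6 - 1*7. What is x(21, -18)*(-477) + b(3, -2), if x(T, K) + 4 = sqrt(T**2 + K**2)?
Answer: 1895 - 1431*sqrt(85) ≈ -11298.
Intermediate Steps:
b(U, S) = -13 (b(U, S) = -6 - 7 = -13)
x(T, K) = -4 + sqrt(K**2 + T**2) (x(T, K) = -4 + sqrt(T**2 + K**2) = -4 + sqrt(K**2 + T**2))
x(21, -18)*(-477) + b(3, -2) = (-4 + sqrt((-18)**2 + 21**2))*(-477) - 13 = (-4 + sqrt(324 + 441))*(-477) - 13 = (-4 + sqrt(765))*(-477) - 13 = (-4 + 3*sqrt(85))*(-477) - 13 = (1908 - 1431*sqrt(85)) - 13 = 1895 - 1431*sqrt(85)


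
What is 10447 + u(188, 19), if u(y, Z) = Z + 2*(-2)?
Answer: 10462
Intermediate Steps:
u(y, Z) = -4 + Z (u(y, Z) = Z - 4 = -4 + Z)
10447 + u(188, 19) = 10447 + (-4 + 19) = 10447 + 15 = 10462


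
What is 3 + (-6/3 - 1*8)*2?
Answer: -17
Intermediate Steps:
3 + (-6/3 - 1*8)*2 = 3 + (-6*⅓ - 8)*2 = 3 + (-2 - 8)*2 = 3 - 10*2 = 3 - 20 = -17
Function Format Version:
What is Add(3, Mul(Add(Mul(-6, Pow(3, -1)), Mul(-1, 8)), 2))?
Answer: -17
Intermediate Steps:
Add(3, Mul(Add(Mul(-6, Pow(3, -1)), Mul(-1, 8)), 2)) = Add(3, Mul(Add(Mul(-6, Rational(1, 3)), -8), 2)) = Add(3, Mul(Add(-2, -8), 2)) = Add(3, Mul(-10, 2)) = Add(3, -20) = -17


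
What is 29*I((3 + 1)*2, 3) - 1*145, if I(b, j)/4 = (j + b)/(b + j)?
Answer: -29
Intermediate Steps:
I(b, j) = 4 (I(b, j) = 4*((j + b)/(b + j)) = 4*((b + j)/(b + j)) = 4*1 = 4)
29*I((3 + 1)*2, 3) - 1*145 = 29*4 - 1*145 = 116 - 145 = -29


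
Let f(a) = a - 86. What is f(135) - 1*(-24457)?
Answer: 24506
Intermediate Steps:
f(a) = -86 + a
f(135) - 1*(-24457) = (-86 + 135) - 1*(-24457) = 49 + 24457 = 24506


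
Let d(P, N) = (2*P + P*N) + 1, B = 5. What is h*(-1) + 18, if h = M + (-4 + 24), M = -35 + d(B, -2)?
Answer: 32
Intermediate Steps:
d(P, N) = 1 + 2*P + N*P (d(P, N) = (2*P + N*P) + 1 = 1 + 2*P + N*P)
M = -34 (M = -35 + (1 + 2*5 - 2*5) = -35 + (1 + 10 - 10) = -35 + 1 = -34)
h = -14 (h = -34 + (-4 + 24) = -34 + 20 = -14)
h*(-1) + 18 = -14*(-1) + 18 = 14 + 18 = 32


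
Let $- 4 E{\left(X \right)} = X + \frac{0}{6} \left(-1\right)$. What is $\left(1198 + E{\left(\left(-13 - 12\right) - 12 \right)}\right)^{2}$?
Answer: $\frac{23319241}{16} \approx 1.4575 \cdot 10^{6}$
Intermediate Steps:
$E{\left(X \right)} = - \frac{X}{4}$ ($E{\left(X \right)} = - \frac{X + \frac{0}{6} \left(-1\right)}{4} = - \frac{X + 0 \cdot \frac{1}{6} \left(-1\right)}{4} = - \frac{X + 0 \left(-1\right)}{4} = - \frac{X + 0}{4} = - \frac{X}{4}$)
$\left(1198 + E{\left(\left(-13 - 12\right) - 12 \right)}\right)^{2} = \left(1198 - \frac{\left(-13 - 12\right) - 12}{4}\right)^{2} = \left(1198 - \frac{-25 - 12}{4}\right)^{2} = \left(1198 - - \frac{37}{4}\right)^{2} = \left(1198 + \frac{37}{4}\right)^{2} = \left(\frac{4829}{4}\right)^{2} = \frac{23319241}{16}$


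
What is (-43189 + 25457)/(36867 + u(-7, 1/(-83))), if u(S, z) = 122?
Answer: -17732/36989 ≈ -0.47939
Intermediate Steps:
(-43189 + 25457)/(36867 + u(-7, 1/(-83))) = (-43189 + 25457)/(36867 + 122) = -17732/36989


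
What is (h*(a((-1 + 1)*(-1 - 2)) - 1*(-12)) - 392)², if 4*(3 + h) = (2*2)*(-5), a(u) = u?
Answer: 238144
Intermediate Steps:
h = -8 (h = -3 + ((2*2)*(-5))/4 = -3 + (4*(-5))/4 = -3 + (¼)*(-20) = -3 - 5 = -8)
(h*(a((-1 + 1)*(-1 - 2)) - 1*(-12)) - 392)² = (-8*((-1 + 1)*(-1 - 2) - 1*(-12)) - 392)² = (-8*(0*(-3) + 12) - 392)² = (-8*(0 + 12) - 392)² = (-8*12 - 392)² = (-96 - 392)² = (-488)² = 238144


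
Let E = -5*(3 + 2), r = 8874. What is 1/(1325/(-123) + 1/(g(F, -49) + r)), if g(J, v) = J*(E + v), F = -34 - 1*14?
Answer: -509466/5488109 ≈ -0.092831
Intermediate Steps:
F = -48 (F = -34 - 14 = -48)
E = -25 (E = -5*5 = -25)
g(J, v) = J*(-25 + v)
1/(1325/(-123) + 1/(g(F, -49) + r)) = 1/(1325/(-123) + 1/(-48*(-25 - 49) + 8874)) = 1/(1325*(-1/123) + 1/(-48*(-74) + 8874)) = 1/(-1325/123 + 1/(3552 + 8874)) = 1/(-1325/123 + 1/12426) = 1/(-5488109/509466) = -509466/5488109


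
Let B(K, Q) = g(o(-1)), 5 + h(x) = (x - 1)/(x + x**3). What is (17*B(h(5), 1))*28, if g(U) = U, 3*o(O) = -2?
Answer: -952/3 ≈ -317.33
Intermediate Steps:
o(O) = -2/3 (o(O) = (1/3)*(-2) = -2/3)
h(x) = -5 + (-1 + x)/(x + x**3) (h(x) = -5 + (x - 1)/(x + x**3) = -5 + (-1 + x)/(x + x**3))
B(K, Q) = -2/3
(17*B(h(5), 1))*28 = (17*(-2/3))*28 = -34/3*28 = -952/3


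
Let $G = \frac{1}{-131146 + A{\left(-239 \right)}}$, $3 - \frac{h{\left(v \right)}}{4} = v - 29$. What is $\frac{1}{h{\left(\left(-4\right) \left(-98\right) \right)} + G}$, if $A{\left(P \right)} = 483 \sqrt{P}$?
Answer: $- \frac{24847242448426}{35780029314583681} + \frac{483 i \sqrt{239}}{35780029314583681} \approx -0.00069444 + 2.0869 \cdot 10^{-13} i$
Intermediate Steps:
$h{\left(v \right)} = 128 - 4 v$ ($h{\left(v \right)} = 12 - 4 \left(v - 29\right) = 12 - 4 \left(-29 + v\right) = 12 - \left(-116 + 4 v\right) = 128 - 4 v$)
$G = \frac{1}{-131146 + 483 i \sqrt{239}}$ ($G = \frac{1}{-131146 + 483 \sqrt{-239}} = \frac{1}{-131146 + 483 i \sqrt{239}} \approx -7.6005 \cdot 10^{-6} - 4.3274 \cdot 10^{-7} i$)
$\frac{1}{h{\left(\left(-4\right) \left(-98\right) \right)} + G} = \frac{1}{\left(128 - 4 \left(\left(-4\right) \left(-98\right)\right)\right) - \left(\frac{5702}{750218669} + \frac{21 i \sqrt{239}}{750218669}\right)} = \frac{1}{\left(128 - 1568\right) - \left(\frac{5702}{750218669} + \frac{21 i \sqrt{239}}{750218669}\right)} = \frac{1}{-1440 - \left(\frac{5702}{750218669} + \frac{21 i \sqrt{239}}{750218669}\right)} = \frac{1}{- \frac{1080314889062}{750218669} - \frac{21 i \sqrt{239}}{750218669}}$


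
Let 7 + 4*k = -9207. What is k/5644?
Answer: -271/664 ≈ -0.40813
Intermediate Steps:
k = -4607/2 (k = -7/4 + (¼)*(-9207) = -7/4 - 9207/4 = -4607/2 ≈ -2303.5)
k/5644 = -4607/2/5644 = -4607/2*1/5644 = -271/664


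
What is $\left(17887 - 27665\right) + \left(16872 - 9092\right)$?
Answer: $-1998$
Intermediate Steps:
$\left(17887 - 27665\right) + \left(16872 - 9092\right) = -9778 + 7780 = -1998$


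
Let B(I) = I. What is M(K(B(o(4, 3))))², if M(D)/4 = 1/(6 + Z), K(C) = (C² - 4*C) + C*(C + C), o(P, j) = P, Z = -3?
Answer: 16/9 ≈ 1.7778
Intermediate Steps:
K(C) = -4*C + 3*C² (K(C) = (C² - 4*C) + C*(2*C) = (C² - 4*C) + 2*C² = -4*C + 3*C²)
M(D) = 4/3 (M(D) = 4/(6 - 3) = 4/3)
M(K(B(o(4, 3))))² = (4/3)² = 16/9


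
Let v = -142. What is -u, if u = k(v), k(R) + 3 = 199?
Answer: -196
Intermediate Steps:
k(R) = 196 (k(R) = -3 + 199 = 196)
u = 196
-u = -1*196 = -196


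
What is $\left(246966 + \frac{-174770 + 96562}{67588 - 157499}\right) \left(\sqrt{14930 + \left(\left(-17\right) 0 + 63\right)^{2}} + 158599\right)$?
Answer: $\frac{74929720401578}{1913} + \frac{472447622 \sqrt{18899}}{1913} \approx 3.9203 \cdot 10^{10}$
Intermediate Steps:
$\left(246966 + \frac{-174770 + 96562}{67588 - 157499}\right) \left(\sqrt{14930 + \left(\left(-17\right) 0 + 63\right)^{2}} + 158599\right) = \left(246966 - \frac{78208}{-89911}\right) \left(\sqrt{14930 + \left(0 + 63\right)^{2}} + 158599\right) = \left(246966 - - \frac{1664}{1913}\right) \left(\sqrt{14930 + 63^{2}} + 158599\right) = \left(246966 + \frac{1664}{1913}\right) \left(\sqrt{14930 + 3969} + 158599\right) = \frac{472447622 \left(\sqrt{18899} + 158599\right)}{1913} = \frac{472447622 \left(158599 + \sqrt{18899}\right)}{1913} = \frac{74929720401578}{1913} + \frac{472447622 \sqrt{18899}}{1913}$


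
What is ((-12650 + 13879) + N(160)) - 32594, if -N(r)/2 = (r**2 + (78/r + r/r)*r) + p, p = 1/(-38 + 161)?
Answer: -10214045/123 ≈ -83041.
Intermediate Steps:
p = 1/123 ≈ 0.0081301
N(r) = -2/123 - 2*r**2 - 2*r*(1 + 78/r) (N(r) = -2*((r**2 + (78/r + r/r)*r) + 1/123) = -2*((r**2 + (78/r + 1)*r) + 1/123) = -2*((r**2 + (1 + 78/r)*r) + 1/123) = -2*((r**2 + r*(1 + 78/r)) + 1/123) = -2*(1/123 + r**2 + r*(1 + 78/r)) = -2/123 - 2*r**2 - 2*r*(1 + 78/r))
((-12650 + 13879) + N(160)) - 32594 = ((-12650 + 13879) + (-19190/123 - 2*160 - 2*160**2)) - 32594 = (1229 + (-19190/123 - 320 - 2*25600)) - 32594 = (1229 + (-19190/123 - 320 - 51200)) - 32594 = (1229 - 6356150/123) - 32594 = -6204983/123 - 32594 = -10214045/123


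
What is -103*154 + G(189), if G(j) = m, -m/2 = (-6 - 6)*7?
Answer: -15694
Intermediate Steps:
m = 168 (m = -2*(-6 - 6)*7 = -(-24)*7 = -2*(-84) = 168)
G(j) = 168
-103*154 + G(189) = -103*154 + 168 = -15862 + 168 = -15694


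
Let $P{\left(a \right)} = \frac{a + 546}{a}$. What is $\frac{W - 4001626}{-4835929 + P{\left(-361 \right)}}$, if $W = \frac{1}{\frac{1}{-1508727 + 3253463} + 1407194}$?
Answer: $\frac{197040222774024028573}{238121360780798583605} \approx 0.82748$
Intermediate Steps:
$P{\left(a \right)} = \frac{546 + a}{a}$
$W = \frac{1744736}{2455182030785}$ ($W = \frac{1}{\frac{1}{1744736} + 1407194} = \frac{1}{\frac{2455182030785}{1744736}} = \frac{1744736}{2455182030785} \approx 7.1063 \cdot 10^{-7}$)
$\frac{W - 4001626}{-4835929 + P{\left(-361 \right)}} = \frac{\frac{1744736}{2455182030785} - 4001626}{-4835929 + \frac{546 - 361}{-361}} = - \frac{9824720249120311674}{2455182030785 \left(-4835929 - \frac{185}{361}\right)} = - \frac{9824720249120311674}{2455182030785 \left(- \frac{1745770554}{361}\right)} = \left(- \frac{9824720249120311674}{2455182030785}\right) \left(- \frac{361}{1745770554}\right) = \frac{197040222774024028573}{238121360780798583605}$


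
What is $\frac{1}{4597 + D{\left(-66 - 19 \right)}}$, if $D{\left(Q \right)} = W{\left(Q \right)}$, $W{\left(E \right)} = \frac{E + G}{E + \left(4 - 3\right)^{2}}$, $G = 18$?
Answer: $\frac{84}{386215} \approx 0.0002175$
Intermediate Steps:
$W{\left(E \right)} = \frac{18 + E}{1 + E}$ ($W{\left(E \right)} = \frac{E + 18}{E + \left(4 - 3\right)^{2}} = \frac{18 + E}{E + 1^{2}} = \frac{18 + E}{E + 1} = \frac{18 + E}{1 + E}$)
$D{\left(Q \right)} = \frac{18 + Q}{1 + Q}$
$\frac{1}{4597 + D{\left(-66 - 19 \right)}} = \frac{1}{4597 + \frac{18 - 85}{1 - 85}} = \frac{1}{4597 + \frac{1}{-84} \left(-67\right)} = \frac{1}{4597 - - \frac{67}{84}} = \frac{1}{4597 + \frac{67}{84}} = \frac{1}{\frac{386215}{84}} = \frac{84}{386215}$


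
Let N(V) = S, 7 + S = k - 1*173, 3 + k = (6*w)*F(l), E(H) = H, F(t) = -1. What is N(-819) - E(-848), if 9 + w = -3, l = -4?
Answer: 737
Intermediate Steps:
w = -12 (w = -9 - 3 = -12)
k = 69 (k = -3 + (6*(-12))*(-1) = -3 - 72*(-1) = -3 + 72 = 69)
S = -111 (S = -7 + (69 - 1*173) = -7 + (69 - 173) = -7 - 104 = -111)
N(V) = -111
N(-819) - E(-848) = -111 - 1*(-848) = -111 + 848 = 737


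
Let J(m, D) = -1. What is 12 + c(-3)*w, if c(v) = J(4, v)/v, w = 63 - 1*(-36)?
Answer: 45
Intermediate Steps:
w = 99 (w = 63 + 36 = 99)
c(v) = -1/v
12 + c(-3)*w = 12 - 1/(-3)*99 = 12 - 1*(-⅓)*99 = 12 + (⅓)*99 = 12 + 33 = 45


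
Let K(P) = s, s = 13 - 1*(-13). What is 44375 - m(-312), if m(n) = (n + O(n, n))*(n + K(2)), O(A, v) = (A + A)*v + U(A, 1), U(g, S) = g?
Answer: 55546679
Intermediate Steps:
O(A, v) = A + 2*A*v (O(A, v) = (A + A)*v + A = (2*A)*v + A = 2*A*v + A = A + 2*A*v)
s = 26 (s = 13 + 13 = 26)
K(P) = 26
m(n) = (26 + n)*(n + n*(1 + 2*n)) (m(n) = (n + n*(1 + 2*n))*(n + 26) = (n + n*(1 + 2*n))*(26 + n) = (26 + n)*(n + n*(1 + 2*n)))
44375 - m(-312) = 44375 - 2*(-312)*(26 + (-312)**2 + 27*(-312)) = 44375 - 2*(-312)*(26 + 97344 - 8424) = 44375 - 2*(-312)*88946 = 44375 - 1*(-55502304) = 44375 + 55502304 = 55546679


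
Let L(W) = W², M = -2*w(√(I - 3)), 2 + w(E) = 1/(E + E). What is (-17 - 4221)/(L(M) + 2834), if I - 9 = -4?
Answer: -48321676/32501273 - 67808*√2/32501273 ≈ -1.4897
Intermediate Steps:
I = 5 (I = 9 - 4 = 5)
w(E) = -2 + 1/(2*E) (w(E) = -2 + 1/(E + E) = -2 + 1/(2*E))
M = 4 - √2/2 (M = -2*(-2 + 1/(2*(√(5 - 3)))) = -2*(-2 + 1/(2*(√2))) = -2*(-2 + (√2/2)/2) = -2*(-2 + √2/4) = 4 - √2/2 ≈ 3.2929)
(-17 - 4221)/(L(M) + 2834) = (-17 - 4221)/((4 - √2/2)² + 2834) = -4238/(2834 + (4 - √2/2)²)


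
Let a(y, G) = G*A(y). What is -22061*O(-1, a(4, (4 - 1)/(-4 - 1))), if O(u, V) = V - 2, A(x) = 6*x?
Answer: 1809002/5 ≈ 3.6180e+5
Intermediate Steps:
a(y, G) = 6*G*y (a(y, G) = G*(6*y) = 6*G*y)
O(u, V) = -2 + V
-22061*O(-1, a(4, (4 - 1)/(-4 - 1))) = -22061*(-2 + 6*((4 - 1)/(-4 - 1))*4) = -22061*(-2 + 6*(3/(-5))*4) = -22061*(-2 + 6*(3*(-⅕))*4) = -22061*(-2 + 6*(-⅗)*4) = -22061*(-2 - 72/5) = -22061*(-82/5) = 1809002/5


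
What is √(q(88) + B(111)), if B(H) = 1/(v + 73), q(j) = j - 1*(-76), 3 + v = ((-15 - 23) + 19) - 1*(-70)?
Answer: 63*√5/11 ≈ 12.807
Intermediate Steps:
v = 48 (v = -3 + (((-15 - 23) + 19) - 1*(-70)) = -3 + ((-38 + 19) + 70) = -3 + (-19 + 70) = -3 + 51 = 48)
q(j) = 76 + j (q(j) = j + 76 = 76 + j)
B(H) = 1/121 (B(H) = 1/(48 + 73) = 1/121)
√(q(88) + B(111)) = √((76 + 88) + 1/121) = √(164 + 1/121) = √(19845/121) = 63*√5/11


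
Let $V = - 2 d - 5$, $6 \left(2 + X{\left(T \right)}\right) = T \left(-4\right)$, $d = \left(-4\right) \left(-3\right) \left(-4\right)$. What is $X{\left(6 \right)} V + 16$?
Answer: $-530$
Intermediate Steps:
$d = -48$ ($d = 12 \left(-4\right) = -48$)
$X{\left(T \right)} = -2 - \frac{2 T}{3}$ ($X{\left(T \right)} = -2 + \frac{T \left(-4\right)}{6} = -2 + \frac{\left(-4\right) T}{6} = -2 - \frac{2 T}{3}$)
$V = 91$ ($V = \left(-2\right) \left(-48\right) - 5 = 96 - 5 = 91$)
$X{\left(6 \right)} V + 16 = \left(-2 - 4\right) 91 + 16 = \left(-6\right) 91 + 16 = -546 + 16 = -530$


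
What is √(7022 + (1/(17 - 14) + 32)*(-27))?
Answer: √6149 ≈ 78.416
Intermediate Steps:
√(7022 + (1/(17 - 14) + 32)*(-27)) = √(7022 + (1/3 + 32)*(-27)) = √(7022 + (⅓ + 32)*(-27)) = √(7022 + (97/3)*(-27)) = √(7022 - 873) = √6149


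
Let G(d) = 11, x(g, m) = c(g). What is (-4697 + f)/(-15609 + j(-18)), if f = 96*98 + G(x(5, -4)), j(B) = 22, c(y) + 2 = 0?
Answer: -4722/15587 ≈ -0.30294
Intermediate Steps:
c(y) = -2 (c(y) = -2 + 0 = -2)
x(g, m) = -2
f = 9419 (f = 96*98 + 11 = 9408 + 11 = 9419)
(-4697 + f)/(-15609 + j(-18)) = (-4697 + 9419)/(-15609 + 22) = 4722/(-15587) = 4722*(-1/15587) = -4722/15587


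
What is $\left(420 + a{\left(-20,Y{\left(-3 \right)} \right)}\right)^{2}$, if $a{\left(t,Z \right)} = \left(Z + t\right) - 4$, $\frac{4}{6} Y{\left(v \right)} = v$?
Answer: $\frac{613089}{4} \approx 1.5327 \cdot 10^{5}$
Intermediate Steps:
$Y{\left(v \right)} = \frac{3 v}{2}$
$a{\left(t,Z \right)} = -4 + Z + t$
$\left(420 + a{\left(-20,Y{\left(-3 \right)} \right)}\right)^{2} = \left(420 - \frac{57}{2}\right)^{2} = \left(\frac{783}{2}\right)^{2} = \frac{613089}{4}$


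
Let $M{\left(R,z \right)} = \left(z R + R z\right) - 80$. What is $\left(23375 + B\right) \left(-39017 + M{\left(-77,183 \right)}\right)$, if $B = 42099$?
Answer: $-4405025246$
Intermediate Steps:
$M{\left(R,z \right)} = -80 + 2 R z$ ($M{\left(R,z \right)} = \left(R z + R z\right) - 80 = 2 R z - 80 = -80 + 2 R z$)
$\left(23375 + B\right) \left(-39017 + M{\left(-77,183 \right)}\right) = \left(23375 + 42099\right) \left(-39017 + \left(-80 + 2 \left(-77\right) 183\right)\right) = 65474 \left(-39017 - 28262\right) = 65474 \left(-67279\right) = -4405025246$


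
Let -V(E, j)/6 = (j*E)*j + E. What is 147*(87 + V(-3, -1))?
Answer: 18081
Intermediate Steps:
V(E, j) = -6*E - 6*E*j**2 (V(E, j) = -6*((j*E)*j + E) = -6*((E*j)*j + E) = -6*(E*j**2 + E) = -6*(E + E*j**2) = -6*E - 6*E*j**2)
147*(87 + V(-3, -1)) = 147*(87 - 6*(-3)*(1 + (-1)**2)) = 147*(87 - 6*(-3)*(1 + 1)) = 147*(87 - 6*(-3)*2) = 147*(87 + 36) = 147*123 = 18081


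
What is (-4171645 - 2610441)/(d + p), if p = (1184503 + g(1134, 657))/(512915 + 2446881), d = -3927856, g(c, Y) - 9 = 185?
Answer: 20073591014456/11625651292679 ≈ 1.7267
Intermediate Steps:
g(c, Y) = 194 (g(c, Y) = 9 + 185 = 194)
p = 1184697/2959796 (p = (1184503 + 194)/(512915 + 2446881) = 1184697/2959796 ≈ 0.40026)
(-4171645 - 2610441)/(d + p) = (-4171645 - 2610441)/(-3927856 + 1184697/2959796) = -6782086/(-11625651292679/2959796) = -6782086*(-2959796/11625651292679) = 20073591014456/11625651292679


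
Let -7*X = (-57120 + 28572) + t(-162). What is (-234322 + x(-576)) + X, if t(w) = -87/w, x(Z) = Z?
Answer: -87249881/378 ≈ -2.3082e+5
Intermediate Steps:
X = 1541563/378 (X = -((-57120 + 28572) - 87/(-162))/7 = -(-28548 - 87*(-1/162))/7 = -(-28548 + 29/54)/7 = -⅐*(-1541563/54) = 1541563/378 ≈ 4078.2)
(-234322 + x(-576)) + X = (-234322 - 576) + 1541563/378 = -234898 + 1541563/378 = -87249881/378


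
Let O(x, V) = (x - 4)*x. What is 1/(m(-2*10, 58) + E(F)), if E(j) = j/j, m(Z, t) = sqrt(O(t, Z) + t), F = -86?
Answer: -1/3189 + sqrt(3190)/3189 ≈ 0.017397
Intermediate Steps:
O(x, V) = x*(-4 + x) (O(x, V) = (-4 + x)*x = x*(-4 + x))
m(Z, t) = sqrt(t + t*(-4 + t)) (m(Z, t) = sqrt(t*(-4 + t) + t) = sqrt(t + t*(-4 + t)))
E(j) = 1
1/(m(-2*10, 58) + E(F)) = 1/(sqrt(58*(-3 + 58)) + 1) = 1/(sqrt(58*55) + 1) = 1/(sqrt(3190) + 1) = 1/(1 + sqrt(3190))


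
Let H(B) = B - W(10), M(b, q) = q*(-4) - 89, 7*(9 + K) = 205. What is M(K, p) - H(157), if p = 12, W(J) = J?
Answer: -284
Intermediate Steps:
K = 142/7 (K = -9 + (⅐)*205 = -9 + 205/7 = 142/7 ≈ 20.286)
M(b, q) = -89 - 4*q (M(b, q) = -4*q - 89 = -89 - 4*q)
H(B) = -10 + B (H(B) = B - 1*10 = B - 10 = -10 + B)
M(K, p) - H(157) = (-89 - 4*12) - (-10 + 157) = (-89 - 48) - 1*147 = -137 - 147 = -284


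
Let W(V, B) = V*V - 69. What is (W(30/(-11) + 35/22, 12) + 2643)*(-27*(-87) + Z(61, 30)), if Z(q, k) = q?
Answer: 1501961405/242 ≈ 6.2064e+6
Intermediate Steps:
W(V, B) = -69 + V² (W(V, B) = V² - 69 = -69 + V²)
(W(30/(-11) + 35/22, 12) + 2643)*(-27*(-87) + Z(61, 30)) = ((-69 + (30/(-11) + 35/22)²) + 2643)*(-27*(-87) + 61) = ((-69 + (30*(-1/11) + 35*(1/22))²) + 2643)*(2349 + 61) = ((-69 + (-30/11 + 35/22)²) + 2643)*2410 = ((-69 + (-25/22)²) + 2643)*2410 = ((-69 + 625/484) + 2643)*2410 = (-32771/484 + 2643)*2410 = (1246441/484)*2410 = 1501961405/242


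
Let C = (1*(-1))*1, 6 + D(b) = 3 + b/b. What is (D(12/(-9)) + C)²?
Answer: 9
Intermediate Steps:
D(b) = -2 (D(b) = -6 + (3 + b/b) = -6 + (3 + 1) = -6 + 4 = -2)
C = -1 (C = -1*1 = -1)
(D(12/(-9)) + C)² = (-2 - 1)² = (-3)² = 9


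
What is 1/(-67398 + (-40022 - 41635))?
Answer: -1/149055 ≈ -6.7089e-6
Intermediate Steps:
1/(-67398 + (-40022 - 41635)) = 1/(-67398 - 81657) = 1/(-149055) = -1/149055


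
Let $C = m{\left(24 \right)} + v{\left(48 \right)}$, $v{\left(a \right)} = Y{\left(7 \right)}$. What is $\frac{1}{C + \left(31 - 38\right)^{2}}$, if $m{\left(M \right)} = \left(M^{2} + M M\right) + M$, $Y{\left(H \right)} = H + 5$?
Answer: $\frac{1}{1237} \approx 0.00080841$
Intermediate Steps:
$Y{\left(H \right)} = 5 + H$
$m{\left(M \right)} = M + 2 M^{2}$ ($m{\left(M \right)} = \left(M^{2} + M^{2}\right) + M = 2 M^{2} + M = M + 2 M^{2}$)
$v{\left(a \right)} = 12$ ($v{\left(a \right)} = 5 + 7 = 12$)
$C = 1188$ ($C = 24 \left(1 + 2 \cdot 24\right) + 12 = 24 \left(1 + 48\right) + 12 = 24 \cdot 49 + 12 = 1176 + 12 = 1188$)
$\frac{1}{C + \left(31 - 38\right)^{2}} = \frac{1}{1188 + \left(31 - 38\right)^{2}} = \frac{1}{1188 + \left(-7\right)^{2}} = \frac{1}{1188 + 49} = \frac{1}{1237}$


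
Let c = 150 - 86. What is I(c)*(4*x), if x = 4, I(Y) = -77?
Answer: -1232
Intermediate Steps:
c = 64
I(c)*(4*x) = -308*4 = -77*16 = -1232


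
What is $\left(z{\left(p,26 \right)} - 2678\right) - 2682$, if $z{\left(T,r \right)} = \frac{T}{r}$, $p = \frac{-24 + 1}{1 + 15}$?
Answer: $- \frac{2229783}{416} \approx -5360.1$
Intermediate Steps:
$p = - \frac{23}{16} \approx -1.4375$
$\left(z{\left(p,26 \right)} - 2678\right) - 2682 = \left(- \frac{23}{16 \cdot 26} - 2678\right) - 2682 = \left(\left(- \frac{23}{16}\right) \frac{1}{26} - 2678\right) - 2682 = \left(- \frac{23}{416} - 2678\right) - 2682 = - \frac{1114071}{416} - 2682 = - \frac{2229783}{416}$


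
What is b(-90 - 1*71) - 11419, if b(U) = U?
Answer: -11580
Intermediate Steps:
b(-90 - 1*71) - 11419 = (-90 - 1*71) - 11419 = (-90 - 71) - 11419 = -161 - 11419 = -11580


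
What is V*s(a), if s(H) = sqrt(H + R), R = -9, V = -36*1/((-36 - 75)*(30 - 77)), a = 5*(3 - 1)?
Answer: -12/1739 ≈ -0.0069005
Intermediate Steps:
a = 10 (a = 5*2 = 10)
V = -12/1739 (V = -36/((-47*(-111))) = -36/5217 = -36*1/5217 = -12/1739 ≈ -0.0069005)
s(H) = sqrt(-9 + H) (s(H) = sqrt(H - 9) = sqrt(-9 + H))
V*s(a) = -12*sqrt(-9 + 10)/1739 = -12*sqrt(1)/1739 = -12/1739*1 = -12/1739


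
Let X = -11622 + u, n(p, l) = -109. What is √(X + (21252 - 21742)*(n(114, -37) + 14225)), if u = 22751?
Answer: I*√6905711 ≈ 2627.9*I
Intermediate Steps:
X = 11129 (X = -11622 + 22751 = 11129)
√(X + (21252 - 21742)*(n(114, -37) + 14225)) = √(11129 + (21252 - 21742)*(-109 + 14225)) = √(11129 - 490*14116) = √(11129 - 6916840) = √(-6905711) = I*√6905711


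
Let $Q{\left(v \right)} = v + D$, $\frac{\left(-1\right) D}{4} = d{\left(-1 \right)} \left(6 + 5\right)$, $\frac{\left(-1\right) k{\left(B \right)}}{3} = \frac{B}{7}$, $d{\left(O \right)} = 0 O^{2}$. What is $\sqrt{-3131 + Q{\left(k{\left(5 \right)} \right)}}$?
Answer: $\frac{2 i \sqrt{38381}}{7} \approx 55.974 i$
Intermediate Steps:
$d{\left(O \right)} = 0$
$k{\left(B \right)} = - \frac{3 B}{7}$ ($k{\left(B \right)} = - 3 \frac{B}{7} = - \frac{3 B}{7}$)
$D = 0$ ($D = - 4 \cdot 0 \left(6 + 5\right) = - 4 \cdot 0 \cdot 11 = \left(-4\right) 0 = 0$)
$Q{\left(v \right)} = v$ ($Q{\left(v \right)} = v + 0 = v$)
$\sqrt{-3131 + Q{\left(k{\left(5 \right)} \right)}} = \sqrt{-3131 - \frac{15}{7}} = \sqrt{- \frac{21932}{7}} = \frac{2 i \sqrt{38381}}{7}$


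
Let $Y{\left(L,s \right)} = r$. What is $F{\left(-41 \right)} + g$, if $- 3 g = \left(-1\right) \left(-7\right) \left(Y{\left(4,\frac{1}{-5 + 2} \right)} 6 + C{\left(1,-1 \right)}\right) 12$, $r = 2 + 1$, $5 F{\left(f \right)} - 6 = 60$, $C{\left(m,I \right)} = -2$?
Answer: $- \frac{2174}{5} \approx -434.8$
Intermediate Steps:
$F{\left(f \right)} = \frac{66}{5}$ ($F{\left(f \right)} = \frac{6}{5} + \frac{1}{5} \cdot 60 = \frac{6}{5} + 12 = \frac{66}{5}$)
$r = 3$
$Y{\left(L,s \right)} = 3$
$g = -448$ ($g = - \frac{\left(-1\right) \left(-7\right) \left(3 \cdot 6 - 2\right) 12}{3} = - \frac{7 \left(18 - 2\right) 12}{3} = - \frac{7 \cdot 16 \cdot 12}{3} = - \frac{112 \cdot 12}{3} = \left(- \frac{1}{3}\right) 1344 = -448$)
$F{\left(-41 \right)} + g = \frac{66}{5} - 448 = - \frac{2174}{5}$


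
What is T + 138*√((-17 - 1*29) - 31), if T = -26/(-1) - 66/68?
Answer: 851/34 + 138*I*√77 ≈ 25.029 + 1210.9*I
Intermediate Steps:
T = 851/34 (T = -26*(-1) - 66*1/68 = 26 - 33/34 = 851/34 ≈ 25.029)
T + 138*√((-17 - 1*29) - 31) = 851/34 + 138*√((-17 - 1*29) - 31) = 851/34 + 138*√((-17 - 29) - 31) = 851/34 + 138*√(-46 - 31) = 851/34 + 138*√(-77) = 851/34 + 138*(I*√77) = 851/34 + 138*I*√77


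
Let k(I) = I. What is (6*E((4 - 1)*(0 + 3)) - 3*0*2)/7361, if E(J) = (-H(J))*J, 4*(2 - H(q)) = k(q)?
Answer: 27/14722 ≈ 0.0018340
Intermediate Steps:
H(q) = 2 - q/4
E(J) = J*(-2 + J/4) (E(J) = (-(2 - J/4))*J = (-2 + J/4)*J = J*(-2 + J/4))
(6*E((4 - 1)*(0 + 3)) - 3*0*2)/7361 = (6*(((4 - 1)*(0 + 3))*(-8 + (4 - 1)*(0 + 3))/4) - 3*0*2)/7361 = (6*((3*3)*(-8 + 3*3)/4) + 0*2)*(1/7361) = (6*((¼)*9*(-8 + 9)) + 0)*(1/7361) = (6*((¼)*9*1) + 0)*(1/7361) = (6*(9/4) + 0)*(1/7361) = (27/2 + 0)*(1/7361) = (27/2)*(1/7361) = 27/14722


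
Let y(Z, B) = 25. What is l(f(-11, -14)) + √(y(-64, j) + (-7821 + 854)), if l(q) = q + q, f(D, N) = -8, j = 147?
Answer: -16 + I*√6942 ≈ -16.0 + 83.319*I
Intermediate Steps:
l(q) = 2*q
l(f(-11, -14)) + √(y(-64, j) + (-7821 + 854)) = 2*(-8) + √(25 + (-7821 + 854)) = -16 + √(25 - 6967) = -16 + √(-6942) = -16 + I*√6942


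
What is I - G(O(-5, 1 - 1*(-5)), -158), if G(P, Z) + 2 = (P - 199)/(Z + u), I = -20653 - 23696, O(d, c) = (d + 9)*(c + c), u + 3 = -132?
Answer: -12993822/293 ≈ -44348.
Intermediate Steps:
u = -135 (u = -3 - 132 = -135)
O(d, c) = 2*c*(9 + d) (O(d, c) = (9 + d)*(2*c) = 2*c*(9 + d))
I = -44349
G(P, Z) = -2 + (-199 + P)/(-135 + Z) (G(P, Z) = -2 + (P - 199)/(Z - 135) = -2 + (-199 + P)/(-135 + Z))
I - G(O(-5, 1 - 1*(-5)), -158) = -44349 - (71 + 2*(1 - 1*(-5))*(9 - 5) - 2*(-158))/(-135 - 158) = -44349 - (71 + 2*(1 + 5)*4 + 316)/(-293) = -44349 - (-1)*(71 + 2*6*4 + 316)/293 = -44349 - (-1)*(71 + 48 + 316)/293 = -44349 - (-1)*435/293 = -44349 - 1*(-435/293) = -44349 + 435/293 = -12993822/293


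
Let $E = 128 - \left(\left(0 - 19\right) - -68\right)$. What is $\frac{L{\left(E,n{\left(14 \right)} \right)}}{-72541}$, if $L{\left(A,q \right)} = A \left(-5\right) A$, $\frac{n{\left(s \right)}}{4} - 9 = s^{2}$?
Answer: $\frac{31205}{72541} \approx 0.43017$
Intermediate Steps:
$n{\left(s \right)} = 36 + 4 s^{2}$
$E = 79$ ($E = 128 - \left(-19 + 68\right) = 128 - 49 = 79$)
$L{\left(A,q \right)} = - 5 A^{2}$ ($L{\left(A,q \right)} = - 5 A A = - 5 A^{2}$)
$\frac{L{\left(E,n{\left(14 \right)} \right)}}{-72541} = \frac{\left(-5\right) 79^{2}}{-72541} = \left(-5\right) 6241 \left(- \frac{1}{72541}\right) = \left(-31205\right) \left(- \frac{1}{72541}\right) = \frac{31205}{72541}$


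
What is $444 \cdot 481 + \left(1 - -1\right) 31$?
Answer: $213626$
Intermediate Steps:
$444 \cdot 481 + \left(1 - -1\right) 31 = 213564 + \left(1 + 1\right) 31 = 213564 + 2 \cdot 31 = 213564 + 62 = 213626$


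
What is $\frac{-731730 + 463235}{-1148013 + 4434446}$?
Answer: $- \frac{268495}{3286433} \approx -0.081698$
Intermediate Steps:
$\frac{-731730 + 463235}{-1148013 + 4434446} = - \frac{268495}{3286433}$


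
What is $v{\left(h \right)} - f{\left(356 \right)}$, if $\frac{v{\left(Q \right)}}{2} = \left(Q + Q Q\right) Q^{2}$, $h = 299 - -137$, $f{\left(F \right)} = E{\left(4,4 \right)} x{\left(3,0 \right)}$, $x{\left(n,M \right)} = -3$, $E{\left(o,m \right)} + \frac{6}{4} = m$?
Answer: $\frac{144877484303}{2} \approx 7.2439 \cdot 10^{10}$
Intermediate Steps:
$E{\left(o,m \right)} = - \frac{3}{2} + m$
$f{\left(F \right)} = - \frac{15}{2}$ ($f{\left(F \right)} = \left(- \frac{3}{2} + 4\right) \left(-3\right) = \frac{5}{2} \left(-3\right) = - \frac{15}{2}$)
$h = 436$ ($h = 299 + 137 = 436$)
$v{\left(Q \right)} = 2 Q^{2} \left(Q + Q^{2}\right)$ ($v{\left(Q \right)} = 2 \left(Q + Q Q\right) Q^{2} = 2 \left(Q + Q^{2}\right) Q^{2} = 2 Q^{2} \left(Q + Q^{2}\right)$)
$v{\left(h \right)} - f{\left(356 \right)} = 2 \cdot 436^{3} \left(1 + 436\right) - - \frac{15}{2} = 2 \cdot 82881856 \cdot 437 + \frac{15}{2} = 72438742144 + \frac{15}{2} = \frac{144877484303}{2}$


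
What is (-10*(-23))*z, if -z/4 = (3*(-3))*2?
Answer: 16560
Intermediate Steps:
z = 72 (z = -4*3*(-3)*2 = -(-36)*2 = -4*(-18) = 72)
(-10*(-23))*z = -10*(-23)*72 = 230*72 = 16560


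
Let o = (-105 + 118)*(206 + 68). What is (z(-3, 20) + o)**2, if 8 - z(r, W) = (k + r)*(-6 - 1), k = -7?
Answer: 12250000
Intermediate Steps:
o = 3562 (o = 13*274 = 3562)
z(r, W) = -41 + 7*r (z(r, W) = 8 - (-7 + r)*(-6 - 1) = 8 - (-7 + r)*(-7) = 8 - (49 - 7*r) = 8 + (-49 + 7*r) = -41 + 7*r)
(z(-3, 20) + o)**2 = ((-41 + 7*(-3)) + 3562)**2 = ((-41 - 21) + 3562)**2 = (-62 + 3562)**2 = 3500**2 = 12250000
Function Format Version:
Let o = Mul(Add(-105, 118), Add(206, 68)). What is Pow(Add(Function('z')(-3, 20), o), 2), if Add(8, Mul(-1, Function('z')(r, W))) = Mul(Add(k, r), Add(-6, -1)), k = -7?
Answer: 12250000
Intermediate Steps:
o = 3562 (o = Mul(13, 274) = 3562)
Function('z')(r, W) = Add(-41, Mul(7, r)) (Function('z')(r, W) = Add(8, Mul(-1, Mul(Add(-7, r), Add(-6, -1)))) = Add(8, Mul(-1, Mul(Add(-7, r), -7))) = Add(8, Mul(-1, Add(49, Mul(-7, r)))) = Add(8, Add(-49, Mul(7, r))) = Add(-41, Mul(7, r)))
Pow(Add(Function('z')(-3, 20), o), 2) = Pow(Add(Add(-41, Mul(7, -3)), 3562), 2) = Pow(Add(Add(-41, -21), 3562), 2) = Pow(Add(-62, 3562), 2) = Pow(3500, 2) = 12250000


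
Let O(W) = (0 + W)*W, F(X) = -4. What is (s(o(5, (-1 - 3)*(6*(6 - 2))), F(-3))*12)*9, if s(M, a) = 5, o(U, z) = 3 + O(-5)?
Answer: 540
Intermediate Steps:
O(W) = W² (O(W) = W*W = W²)
o(U, z) = 28 (o(U, z) = 3 + (-5)² = 3 + 25 = 28)
(s(o(5, (-1 - 3)*(6*(6 - 2))), F(-3))*12)*9 = (5*12)*9 = 60*9 = 540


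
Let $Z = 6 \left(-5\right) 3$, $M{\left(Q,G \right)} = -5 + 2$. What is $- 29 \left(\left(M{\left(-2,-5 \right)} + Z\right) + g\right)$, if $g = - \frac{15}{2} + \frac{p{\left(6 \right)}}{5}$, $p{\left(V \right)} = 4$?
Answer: $\frac{28913}{10} \approx 2891.3$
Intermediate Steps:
$M{\left(Q,G \right)} = -3$
$g = - \frac{67}{10}$ ($g = - \frac{15}{2} + \frac{4}{5} = - \frac{67}{10} \approx -6.7$)
$Z = -90$ ($Z = \left(-30\right) 3 = -90$)
$- 29 \left(\left(M{\left(-2,-5 \right)} + Z\right) + g\right) = - 29 \left(\left(-3 - 90\right) - \frac{67}{10}\right) = - 29 \left(-93 - \frac{67}{10}\right) = \left(-29\right) \left(- \frac{997}{10}\right) = \frac{28913}{10}$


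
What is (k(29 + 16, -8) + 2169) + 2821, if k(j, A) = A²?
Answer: 5054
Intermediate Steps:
(k(29 + 16, -8) + 2169) + 2821 = ((-8)² + 2169) + 2821 = (64 + 2169) + 2821 = 2233 + 2821 = 5054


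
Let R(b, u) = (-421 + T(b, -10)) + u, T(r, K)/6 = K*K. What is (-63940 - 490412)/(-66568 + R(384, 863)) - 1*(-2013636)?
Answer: 21991011148/10921 ≈ 2.0136e+6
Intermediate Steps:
T(r, K) = 6*K**2 (T(r, K) = 6*(K*K) = 6*K**2)
R(b, u) = 179 + u (R(b, u) = (-421 + 6*(-10)**2) + u = (-421 + 6*100) + u = (-421 + 600) + u = 179 + u)
(-63940 - 490412)/(-66568 + R(384, 863)) - 1*(-2013636) = (-63940 - 490412)/(-66568 + (179 + 863)) - 1*(-2013636) = -554352/(-66568 + 1042) + 2013636 = -554352/(-65526) + 2013636 = -554352*(-1/65526) + 2013636 = 92392/10921 + 2013636 = 21991011148/10921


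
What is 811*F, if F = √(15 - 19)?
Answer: 1622*I ≈ 1622.0*I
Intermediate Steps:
F = 2*I (F = √(-4) = 2*I ≈ 2.0*I)
811*F = 811*(2*I) = 1622*I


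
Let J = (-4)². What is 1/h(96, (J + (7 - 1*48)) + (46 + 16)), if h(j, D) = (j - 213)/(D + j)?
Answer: -133/117 ≈ -1.1368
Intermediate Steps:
J = 16
h(j, D) = (-213 + j)/(D + j)
1/h(96, (J + (7 - 1*48)) + (46 + 16)) = 1/((-213 + 96)/(((16 + (7 - 1*48)) + (46 + 16)) + 96)) = 1/(-117/(((16 + (7 - 48)) + 62) + 96)) = 1/(-117/(((16 - 41) + 62) + 96)) = 1/(-117/((-25 + 62) + 96)) = 1/(-117/(37 + 96)) = 1/(-117/133) = -133/117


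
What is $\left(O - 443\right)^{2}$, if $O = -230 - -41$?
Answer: $399424$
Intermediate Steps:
$O = -189$ ($O = -230 + 41 = -189$)
$\left(O - 443\right)^{2} = \left(-189 - 443\right)^{2} = \left(-632\right)^{2} = 399424$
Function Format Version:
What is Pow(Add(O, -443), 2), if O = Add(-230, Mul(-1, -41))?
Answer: 399424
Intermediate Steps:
O = -189 (O = Add(-230, 41) = -189)
Pow(Add(O, -443), 2) = Pow(Add(-189, -443), 2) = Pow(-632, 2) = 399424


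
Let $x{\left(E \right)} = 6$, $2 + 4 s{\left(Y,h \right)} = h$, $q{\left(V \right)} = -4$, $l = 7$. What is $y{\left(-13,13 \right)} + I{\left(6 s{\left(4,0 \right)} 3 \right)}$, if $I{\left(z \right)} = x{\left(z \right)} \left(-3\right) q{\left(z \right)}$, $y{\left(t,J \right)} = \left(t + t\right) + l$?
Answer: $53$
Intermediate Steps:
$y{\left(t,J \right)} = 7 + 2 t$ ($y{\left(t,J \right)} = \left(t + t\right) + 7 = 2 t + 7 = 7 + 2 t$)
$s{\left(Y,h \right)} = - \frac{1}{2} + \frac{h}{4}$
$I{\left(z \right)} = 72$ ($I{\left(z \right)} = 6 \left(-3\right) \left(-4\right) = \left(-18\right) \left(-4\right) = 72$)
$y{\left(-13,13 \right)} + I{\left(6 s{\left(4,0 \right)} 3 \right)} = \left(7 + 2 \left(-13\right)\right) + 72 = \left(7 - 26\right) + 72 = -19 + 72 = 53$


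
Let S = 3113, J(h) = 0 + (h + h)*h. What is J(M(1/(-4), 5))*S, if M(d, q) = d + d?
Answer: 3113/2 ≈ 1556.5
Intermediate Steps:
M(d, q) = 2*d
J(h) = 2*h**2 (J(h) = 0 + (2*h)*h = 0 + 2*h**2 = 2*h**2)
J(M(1/(-4), 5))*S = (2*(2/(-4))**2)*3113 = (2*(2*(-1/4))**2)*3113 = (2*(-1/2)**2)*3113 = (2*(1/4))*3113 = (1/2)*3113 = 3113/2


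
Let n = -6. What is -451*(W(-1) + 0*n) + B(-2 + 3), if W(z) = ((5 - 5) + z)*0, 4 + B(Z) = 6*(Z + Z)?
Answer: 8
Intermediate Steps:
B(Z) = -4 + 12*Z (B(Z) = -4 + 6*(Z + Z) = -4 + 6*(2*Z) = -4 + 12*Z)
W(z) = 0 (W(z) = (0 + z)*0 = z*0 = 0)
-451*(W(-1) + 0*n) + B(-2 + 3) = -451*(0 + 0*(-6)) + (-4 + 12*(-2 + 3)) = -451*(0 + 0) + (-4 + 12*1) = -451*0 + (-4 + 12) = 0 + 8 = 8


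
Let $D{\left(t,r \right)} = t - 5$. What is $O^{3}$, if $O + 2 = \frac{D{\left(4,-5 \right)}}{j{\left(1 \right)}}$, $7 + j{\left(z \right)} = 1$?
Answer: $- \frac{1331}{216} \approx -6.162$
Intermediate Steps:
$j{\left(z \right)} = -6$ ($j{\left(z \right)} = -7 + 1 = -6$)
$D{\left(t,r \right)} = -5 + t$
$O = - \frac{11}{6}$ ($O = -2 + \frac{-5 + 4}{-6} = -2 - - \frac{1}{6} = -2 + \frac{1}{6} = - \frac{11}{6} \approx -1.8333$)
$O^{3} = \left(- \frac{11}{6}\right)^{3} = - \frac{1331}{216}$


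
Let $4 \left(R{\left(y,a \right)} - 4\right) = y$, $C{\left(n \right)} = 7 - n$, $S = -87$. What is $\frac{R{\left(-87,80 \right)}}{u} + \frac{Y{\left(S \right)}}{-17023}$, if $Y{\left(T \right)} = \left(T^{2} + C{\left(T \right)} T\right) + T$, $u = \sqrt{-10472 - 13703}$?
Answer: $\frac{24}{587} + \frac{71 i \sqrt{967}}{19340} \approx 0.040886 + 0.11416 i$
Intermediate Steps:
$u = 5 i \sqrt{967}$ ($u = \sqrt{-24175} = 5 i \sqrt{967} \approx 155.48 i$)
$R{\left(y,a \right)} = 4 + \frac{y}{4}$
$Y{\left(T \right)} = T + T^{2} + T \left(7 - T\right)$ ($Y{\left(T \right)} = \left(T^{2} + \left(7 - T\right) T\right) + T = \left(T^{2} + T \left(7 - T\right)\right) + T = T + T^{2} + T \left(7 - T\right)$)
$\frac{R{\left(-87,80 \right)}}{u} + \frac{Y{\left(S \right)}}{-17023} = \frac{4 + \frac{1}{4} \left(-87\right)}{5 i \sqrt{967}} + \frac{8 \left(-87\right)}{-17023} = \left(4 - \frac{87}{4}\right) \left(- \frac{i \sqrt{967}}{4835}\right) - - \frac{24}{587} = - \frac{71 \left(- \frac{i \sqrt{967}}{4835}\right)}{4} + \frac{24}{587} = \frac{71 i \sqrt{967}}{19340} + \frac{24}{587} = \frac{24}{587} + \frac{71 i \sqrt{967}}{19340}$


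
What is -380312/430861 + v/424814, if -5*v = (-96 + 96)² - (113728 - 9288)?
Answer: -76281018700/91517892427 ≈ -0.83351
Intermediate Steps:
v = 20888 (v = -((-96 + 96)² - (113728 - 9288))/5 = -(0² - 1*104440)/5 = -(0 - 104440)/5 = -⅕*(-104440) = 20888)
-380312/430861 + v/424814 = -380312/430861 + 20888/424814 = -380312*1/430861 + 20888*(1/424814) = -380312/430861 + 10444/212407 = -76281018700/91517892427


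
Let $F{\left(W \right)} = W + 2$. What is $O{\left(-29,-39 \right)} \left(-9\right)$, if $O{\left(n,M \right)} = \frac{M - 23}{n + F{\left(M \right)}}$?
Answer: $- \frac{93}{11} \approx -8.4545$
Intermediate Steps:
$F{\left(W \right)} = 2 + W$
$O{\left(n,M \right)} = \frac{-23 + M}{2 + M + n}$ ($O{\left(n,M \right)} = \frac{M - 23}{n + \left(2 + M\right)} = \frac{-23 + M}{2 + M + n}$)
$O{\left(-29,-39 \right)} \left(-9\right) = \frac{-23 - 39}{2 - 39 - 29} \left(-9\right) = \frac{1}{-66} \left(-62\right) \left(-9\right) = \left(- \frac{1}{66}\right) \left(-62\right) \left(-9\right) = \frac{31}{33} \left(-9\right) = - \frac{93}{11}$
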